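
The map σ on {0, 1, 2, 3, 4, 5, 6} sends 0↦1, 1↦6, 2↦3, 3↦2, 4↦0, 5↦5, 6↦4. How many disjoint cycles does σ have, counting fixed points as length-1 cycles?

Cycle decomposition: (0 1 6 4) (2 3) (5).
3 cycles.

3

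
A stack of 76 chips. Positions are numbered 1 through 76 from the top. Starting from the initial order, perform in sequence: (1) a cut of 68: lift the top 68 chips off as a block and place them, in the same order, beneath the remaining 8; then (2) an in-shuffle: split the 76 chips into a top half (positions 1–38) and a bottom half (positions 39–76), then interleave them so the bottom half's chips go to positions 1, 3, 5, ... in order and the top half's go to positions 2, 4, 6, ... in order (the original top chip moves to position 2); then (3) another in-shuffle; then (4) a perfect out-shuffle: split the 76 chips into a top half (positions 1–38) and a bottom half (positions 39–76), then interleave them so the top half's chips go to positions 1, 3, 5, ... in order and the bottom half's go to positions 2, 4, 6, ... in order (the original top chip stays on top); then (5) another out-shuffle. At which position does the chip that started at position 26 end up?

Track the chip from position 26 forward through each operation:
  after op 1 (cut 68): 26 → 34
  after op 2 (in-shuffle): 34 → 68
  after op 3 (in-shuffle): 68 → 59
  after op 4 (out-shuffle): 59 → 42
  after op 5 (out-shuffle): 42 → 8

8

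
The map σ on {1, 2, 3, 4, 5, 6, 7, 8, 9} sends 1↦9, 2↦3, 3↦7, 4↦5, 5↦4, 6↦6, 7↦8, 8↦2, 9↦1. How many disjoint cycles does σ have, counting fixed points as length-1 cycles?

Cycle decomposition: (1 9) (2 3 7 8) (4 5) (6).
4 cycles.

4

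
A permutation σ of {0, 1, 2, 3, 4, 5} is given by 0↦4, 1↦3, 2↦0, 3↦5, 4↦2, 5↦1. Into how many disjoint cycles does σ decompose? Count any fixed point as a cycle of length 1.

Cycle decomposition: (0 4 2) (1 3 5).
2 cycles.

2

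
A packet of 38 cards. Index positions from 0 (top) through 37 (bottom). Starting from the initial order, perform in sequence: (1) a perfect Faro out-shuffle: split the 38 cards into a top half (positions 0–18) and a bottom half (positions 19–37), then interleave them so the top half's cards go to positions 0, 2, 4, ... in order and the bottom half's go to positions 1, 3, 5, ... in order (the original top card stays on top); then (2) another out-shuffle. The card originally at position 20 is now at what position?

Track the card from position 20 forward through each operation:
  after op 1 (out-shuffle): 20 → 3
  after op 2 (out-shuffle): 3 → 6

6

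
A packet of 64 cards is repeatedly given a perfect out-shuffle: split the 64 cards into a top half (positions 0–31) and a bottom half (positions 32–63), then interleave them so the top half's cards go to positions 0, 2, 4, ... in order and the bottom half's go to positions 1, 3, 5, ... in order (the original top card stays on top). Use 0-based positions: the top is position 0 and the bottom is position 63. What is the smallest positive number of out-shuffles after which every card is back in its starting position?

The out-shuffle permutes the 64 positions with cycle lengths [1, 1, 2, 3, 3, 6, 6, 6, 6, 6, 6, 6, 6, 6].
Every card is home exactly when every cycle has completed a whole number of laps, i.e. after lcm(1, 2, 3, 6) = 6 out-shuffles.

6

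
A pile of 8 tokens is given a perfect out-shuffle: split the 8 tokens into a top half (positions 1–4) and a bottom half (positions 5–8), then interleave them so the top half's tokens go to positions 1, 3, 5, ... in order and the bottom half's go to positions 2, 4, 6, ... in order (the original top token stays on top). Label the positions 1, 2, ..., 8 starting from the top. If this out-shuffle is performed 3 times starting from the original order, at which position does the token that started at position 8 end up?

Position 8 is a fixed point of every out-shuffle, so the token never moves.

8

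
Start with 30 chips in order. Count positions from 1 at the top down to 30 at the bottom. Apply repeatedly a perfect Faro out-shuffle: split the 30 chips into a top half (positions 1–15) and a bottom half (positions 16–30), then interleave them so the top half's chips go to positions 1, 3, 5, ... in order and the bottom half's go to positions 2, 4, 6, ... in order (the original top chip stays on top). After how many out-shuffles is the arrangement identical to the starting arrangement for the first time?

28

The out-shuffle permutes the 30 positions with cycle lengths [1, 1, 28].
Every chip is home exactly when every cycle has completed a whole number of laps, i.e. after lcm(1, 28) = 28 out-shuffles.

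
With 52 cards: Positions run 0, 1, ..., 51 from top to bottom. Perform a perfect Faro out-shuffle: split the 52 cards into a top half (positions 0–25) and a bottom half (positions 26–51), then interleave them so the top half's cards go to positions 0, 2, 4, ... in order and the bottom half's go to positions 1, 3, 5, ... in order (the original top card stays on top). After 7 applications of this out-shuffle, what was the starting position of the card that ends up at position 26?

Work backwards from position 26, undoing one out-shuffle at a time:
26 ← 13 ← 32 ← 16 ← 8 ← 4 ← 2 ← 1
So the card now at position 26 started at position 1.

1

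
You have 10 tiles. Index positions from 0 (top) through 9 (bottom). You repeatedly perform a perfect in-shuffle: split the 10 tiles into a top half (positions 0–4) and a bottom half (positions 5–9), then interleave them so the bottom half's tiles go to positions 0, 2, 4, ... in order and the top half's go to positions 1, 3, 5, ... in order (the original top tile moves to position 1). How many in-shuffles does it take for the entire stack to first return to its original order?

10

The in-shuffle permutes the 10 positions with cycle lengths [10].
Every tile is home exactly when every cycle has completed a whole number of laps, i.e. after lcm(10) = 10 in-shuffles.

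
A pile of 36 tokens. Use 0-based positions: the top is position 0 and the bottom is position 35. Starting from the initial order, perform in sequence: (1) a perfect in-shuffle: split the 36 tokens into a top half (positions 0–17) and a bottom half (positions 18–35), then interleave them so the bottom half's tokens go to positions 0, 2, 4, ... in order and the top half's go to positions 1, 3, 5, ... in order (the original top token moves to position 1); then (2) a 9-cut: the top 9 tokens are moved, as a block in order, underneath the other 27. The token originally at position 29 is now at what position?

13

Track the token from position 29 forward through each operation:
  after op 1 (in-shuffle): 29 → 22
  after op 2 (cut 9): 22 → 13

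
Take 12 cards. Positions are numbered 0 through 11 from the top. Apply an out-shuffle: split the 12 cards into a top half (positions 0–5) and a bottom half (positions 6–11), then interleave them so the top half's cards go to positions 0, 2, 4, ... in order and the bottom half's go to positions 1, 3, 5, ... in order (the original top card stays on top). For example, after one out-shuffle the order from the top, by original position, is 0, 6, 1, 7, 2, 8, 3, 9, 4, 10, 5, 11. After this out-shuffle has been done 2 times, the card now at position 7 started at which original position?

Work backwards from position 7, undoing one out-shuffle at a time:
7 ← 9 ← 10
So the card now at position 7 started at position 10.

10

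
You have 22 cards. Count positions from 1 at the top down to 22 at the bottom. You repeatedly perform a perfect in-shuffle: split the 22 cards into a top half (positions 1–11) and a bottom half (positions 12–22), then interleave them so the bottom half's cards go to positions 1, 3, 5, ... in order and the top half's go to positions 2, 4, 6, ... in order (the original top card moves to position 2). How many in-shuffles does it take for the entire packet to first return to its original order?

11

The in-shuffle permutes the 22 positions with cycle lengths [11, 11].
Every card is home exactly when every cycle has completed a whole number of laps, i.e. after lcm(11) = 11 in-shuffles.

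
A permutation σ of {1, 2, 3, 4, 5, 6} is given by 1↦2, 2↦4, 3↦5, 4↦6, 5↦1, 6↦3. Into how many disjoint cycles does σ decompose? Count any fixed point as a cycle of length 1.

Cycle decomposition: (1 2 4 6 3 5).
1 cycle.

1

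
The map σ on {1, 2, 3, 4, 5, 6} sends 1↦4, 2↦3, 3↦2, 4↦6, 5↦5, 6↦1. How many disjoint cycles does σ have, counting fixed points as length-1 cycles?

Cycle decomposition: (1 4 6) (2 3) (5).
3 cycles.

3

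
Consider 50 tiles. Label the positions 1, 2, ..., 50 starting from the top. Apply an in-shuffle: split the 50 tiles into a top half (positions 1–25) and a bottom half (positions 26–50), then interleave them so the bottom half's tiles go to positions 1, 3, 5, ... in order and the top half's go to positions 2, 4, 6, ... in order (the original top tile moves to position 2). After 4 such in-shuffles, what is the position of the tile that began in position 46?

22

Track the tile's position through each in-shuffle:
46 → 41 → 31 → 11 → 22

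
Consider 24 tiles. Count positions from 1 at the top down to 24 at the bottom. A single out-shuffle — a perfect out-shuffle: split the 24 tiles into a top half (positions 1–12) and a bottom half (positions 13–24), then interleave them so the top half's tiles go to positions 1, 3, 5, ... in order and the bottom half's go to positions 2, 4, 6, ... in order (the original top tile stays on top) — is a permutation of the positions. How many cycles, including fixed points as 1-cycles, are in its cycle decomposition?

Trace each unvisited position around until it returns:
(1) (2 3 5 9 17 10 ... len 11) (6 11 21 18 12 23 ... len 11) (24)
4 cycles in total.

4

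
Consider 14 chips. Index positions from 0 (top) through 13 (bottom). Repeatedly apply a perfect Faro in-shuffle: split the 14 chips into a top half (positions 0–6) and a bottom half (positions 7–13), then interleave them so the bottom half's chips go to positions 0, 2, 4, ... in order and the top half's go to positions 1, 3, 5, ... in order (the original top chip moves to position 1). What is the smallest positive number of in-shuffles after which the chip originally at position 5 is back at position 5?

4

Follow position 5 under repeated in-shuffles:
5 → 11 → 8 → 2 → 5
It first returns after 4 in-shuffles.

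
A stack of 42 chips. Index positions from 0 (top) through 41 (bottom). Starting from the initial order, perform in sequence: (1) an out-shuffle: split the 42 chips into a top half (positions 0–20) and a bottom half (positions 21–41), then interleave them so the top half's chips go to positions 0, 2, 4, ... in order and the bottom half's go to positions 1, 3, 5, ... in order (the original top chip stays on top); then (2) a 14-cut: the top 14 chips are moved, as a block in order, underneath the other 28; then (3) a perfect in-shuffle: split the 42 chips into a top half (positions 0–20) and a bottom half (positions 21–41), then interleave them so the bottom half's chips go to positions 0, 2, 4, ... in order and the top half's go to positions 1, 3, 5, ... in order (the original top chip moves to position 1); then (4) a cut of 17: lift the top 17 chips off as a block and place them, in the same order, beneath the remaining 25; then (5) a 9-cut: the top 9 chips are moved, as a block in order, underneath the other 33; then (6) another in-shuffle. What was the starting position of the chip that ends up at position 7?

14

Undo the operations in reverse order, starting from position 7:
  undo op 6 (in-shuffle, from top half): 7 ← 3
  undo op 5 (cut 9): 3 ← 12
  undo op 4 (cut 17): 12 ← 29
  undo op 3 (in-shuffle, from top half): 29 ← 14
  undo op 2 (cut 14): 14 ← 28
  undo op 1 (out-shuffle, from top half): 28 ← 14
So the chip at position 7 came from original position 14.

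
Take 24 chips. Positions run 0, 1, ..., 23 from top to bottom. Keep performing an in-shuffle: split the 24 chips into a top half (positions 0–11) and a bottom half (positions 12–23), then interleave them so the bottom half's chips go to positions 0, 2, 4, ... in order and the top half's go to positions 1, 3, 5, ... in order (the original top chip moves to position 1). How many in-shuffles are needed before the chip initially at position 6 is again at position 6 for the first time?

Follow position 6 under repeated in-shuffles:
6 → 13 → 2 → 5 → 11 → 23 → 22 → 20 → 16 → 8 → 17 → 10 → 21 → 18 → 12 → 0 → 1 → 3 → 7 → 15 → 6
It first returns after 20 in-shuffles.

20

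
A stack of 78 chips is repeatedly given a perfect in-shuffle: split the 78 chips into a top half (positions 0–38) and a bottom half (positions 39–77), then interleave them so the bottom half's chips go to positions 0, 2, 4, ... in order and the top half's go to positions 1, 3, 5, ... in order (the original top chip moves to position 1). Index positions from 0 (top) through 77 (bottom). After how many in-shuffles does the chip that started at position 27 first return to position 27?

39

Follow position 27 under repeated in-shuffles:
27 → 55 → 32 → 65 → 52 → 26 → 53 → 28 → ... → 27 (length 39)
It first returns after 39 in-shuffles.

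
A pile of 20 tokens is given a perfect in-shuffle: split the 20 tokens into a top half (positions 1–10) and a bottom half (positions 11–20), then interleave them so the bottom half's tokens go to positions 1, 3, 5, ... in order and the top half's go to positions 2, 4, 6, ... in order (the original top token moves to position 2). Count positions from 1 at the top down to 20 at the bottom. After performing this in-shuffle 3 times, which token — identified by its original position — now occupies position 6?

6

Work backwards from position 6, undoing one in-shuffle at a time:
6 ← 3 ← 12 ← 6
So the token now at position 6 started at position 6.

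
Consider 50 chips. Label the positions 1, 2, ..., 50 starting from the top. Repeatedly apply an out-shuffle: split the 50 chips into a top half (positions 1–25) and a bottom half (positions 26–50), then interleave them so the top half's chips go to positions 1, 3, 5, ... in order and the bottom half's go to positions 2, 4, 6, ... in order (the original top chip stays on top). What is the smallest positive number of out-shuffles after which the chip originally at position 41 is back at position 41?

Follow position 41 under repeated out-shuffles:
41 → 32 → 14 → 27 → 4 → 7 → 13 → 25 → ... → 41 (length 21)
It first returns after 21 out-shuffles.

21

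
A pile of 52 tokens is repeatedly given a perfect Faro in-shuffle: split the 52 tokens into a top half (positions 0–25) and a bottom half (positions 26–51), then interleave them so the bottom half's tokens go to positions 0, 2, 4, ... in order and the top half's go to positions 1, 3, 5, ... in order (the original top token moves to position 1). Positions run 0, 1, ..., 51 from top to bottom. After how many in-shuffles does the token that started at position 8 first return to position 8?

52

Follow position 8 under repeated in-shuffles:
8 → 17 → 35 → 18 → 37 → 22 → 45 → 38 → ... → 8 (length 52)
It first returns after 52 in-shuffles.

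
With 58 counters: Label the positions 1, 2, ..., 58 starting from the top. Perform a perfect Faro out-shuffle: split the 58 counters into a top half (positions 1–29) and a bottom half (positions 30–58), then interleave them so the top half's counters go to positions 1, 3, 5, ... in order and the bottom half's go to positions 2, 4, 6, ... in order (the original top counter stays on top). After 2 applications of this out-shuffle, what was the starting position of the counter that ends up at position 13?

4

Work backwards from position 13, undoing one out-shuffle at a time:
13 ← 7 ← 4
So the counter now at position 13 started at position 4.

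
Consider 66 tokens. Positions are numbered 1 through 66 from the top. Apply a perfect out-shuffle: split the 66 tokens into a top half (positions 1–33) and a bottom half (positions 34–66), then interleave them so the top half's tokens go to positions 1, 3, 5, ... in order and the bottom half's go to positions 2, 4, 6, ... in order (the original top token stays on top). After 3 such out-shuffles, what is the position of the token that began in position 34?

Track the token's position through each out-shuffle:
34 → 2 → 3 → 5

5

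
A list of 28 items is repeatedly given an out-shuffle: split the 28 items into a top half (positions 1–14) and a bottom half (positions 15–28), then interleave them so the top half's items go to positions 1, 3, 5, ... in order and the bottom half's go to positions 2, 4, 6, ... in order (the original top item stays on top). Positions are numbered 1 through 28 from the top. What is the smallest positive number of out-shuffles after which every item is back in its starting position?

18

The out-shuffle permutes the 28 positions with cycle lengths [1, 1, 2, 6, 18].
Every item is home exactly when every cycle has completed a whole number of laps, i.e. after lcm(1, 2, 6, 18) = 18 out-shuffles.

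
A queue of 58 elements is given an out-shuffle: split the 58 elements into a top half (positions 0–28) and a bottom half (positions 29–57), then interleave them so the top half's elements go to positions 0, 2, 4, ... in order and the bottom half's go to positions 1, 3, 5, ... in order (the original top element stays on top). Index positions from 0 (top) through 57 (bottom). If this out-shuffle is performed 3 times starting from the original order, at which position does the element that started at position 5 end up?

Track the element's position through each out-shuffle:
5 → 10 → 20 → 40

40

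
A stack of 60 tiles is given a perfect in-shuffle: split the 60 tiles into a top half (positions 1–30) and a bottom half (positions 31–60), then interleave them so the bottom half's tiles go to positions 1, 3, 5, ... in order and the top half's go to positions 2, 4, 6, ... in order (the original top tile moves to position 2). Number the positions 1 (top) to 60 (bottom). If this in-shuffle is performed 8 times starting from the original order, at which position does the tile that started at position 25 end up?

56

Track the tile's position through each in-shuffle:
25 → 50 → 39 → 17 → 34 → 7 → 14 → 28 → 56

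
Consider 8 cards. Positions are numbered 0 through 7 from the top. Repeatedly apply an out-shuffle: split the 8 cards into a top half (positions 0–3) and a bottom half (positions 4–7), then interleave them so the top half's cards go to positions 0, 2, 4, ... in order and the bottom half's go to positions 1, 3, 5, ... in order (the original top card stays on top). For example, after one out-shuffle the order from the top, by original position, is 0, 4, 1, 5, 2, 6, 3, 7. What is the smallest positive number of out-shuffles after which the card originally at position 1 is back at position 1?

Follow position 1 under repeated out-shuffles:
1 → 2 → 4 → 1
It first returns after 3 out-shuffles.

3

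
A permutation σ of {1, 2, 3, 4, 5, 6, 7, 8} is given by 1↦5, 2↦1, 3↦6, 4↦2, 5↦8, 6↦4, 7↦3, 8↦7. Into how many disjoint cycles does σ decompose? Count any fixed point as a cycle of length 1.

Cycle decomposition: (1 5 8 7 3 6 4 2).
1 cycle.

1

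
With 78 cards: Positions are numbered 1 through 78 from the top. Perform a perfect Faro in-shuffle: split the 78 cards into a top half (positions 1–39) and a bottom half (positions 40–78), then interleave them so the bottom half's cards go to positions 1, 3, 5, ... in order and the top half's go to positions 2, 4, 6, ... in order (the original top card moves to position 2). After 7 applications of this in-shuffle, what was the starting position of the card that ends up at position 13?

18

Work backwards from position 13, undoing one in-shuffle at a time:
13 ← 46 ← 23 ← 51 ← 65 ← 72 ← 36 ← 18
So the card now at position 13 started at position 18.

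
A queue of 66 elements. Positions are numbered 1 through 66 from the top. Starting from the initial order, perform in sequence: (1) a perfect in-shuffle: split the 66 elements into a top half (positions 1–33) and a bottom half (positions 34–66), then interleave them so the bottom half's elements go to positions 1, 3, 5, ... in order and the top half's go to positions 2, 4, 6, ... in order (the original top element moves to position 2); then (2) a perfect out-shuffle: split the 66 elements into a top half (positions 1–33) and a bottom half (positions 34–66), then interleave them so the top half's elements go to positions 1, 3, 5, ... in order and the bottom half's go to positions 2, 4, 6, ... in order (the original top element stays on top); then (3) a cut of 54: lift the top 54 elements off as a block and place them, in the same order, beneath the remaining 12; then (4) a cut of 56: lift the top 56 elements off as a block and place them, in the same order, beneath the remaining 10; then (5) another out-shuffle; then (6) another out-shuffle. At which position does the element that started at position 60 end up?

Track the element from position 60 forward through each operation:
  after op 1 (in-shuffle): 60 → 53
  after op 2 (out-shuffle): 53 → 40
  after op 3 (cut 54): 40 → 52
  after op 4 (cut 56): 52 → 62
  after op 5 (out-shuffle): 62 → 58
  after op 6 (out-shuffle): 58 → 50

50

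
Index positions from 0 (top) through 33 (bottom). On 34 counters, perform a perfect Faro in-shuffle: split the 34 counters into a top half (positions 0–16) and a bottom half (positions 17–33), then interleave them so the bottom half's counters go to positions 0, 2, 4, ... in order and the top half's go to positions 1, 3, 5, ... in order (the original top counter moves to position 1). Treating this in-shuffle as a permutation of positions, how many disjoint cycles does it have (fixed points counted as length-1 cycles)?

Trace each unvisited position around until it returns:
(0 1 3 7 15 31 ... len 12) (2 5 11 23 12 25 ... len 12) (4 9 19) (6 13 27 20) (14 29 24)
5 cycles in total.

5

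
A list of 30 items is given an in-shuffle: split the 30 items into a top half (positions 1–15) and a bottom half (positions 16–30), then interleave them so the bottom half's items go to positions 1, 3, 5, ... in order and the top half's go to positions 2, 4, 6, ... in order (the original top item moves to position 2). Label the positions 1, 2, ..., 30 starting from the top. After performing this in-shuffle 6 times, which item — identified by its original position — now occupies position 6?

Work backwards from position 6, undoing one in-shuffle at a time:
6 ← 3 ← 17 ← 24 ← 12 ← 6 ← 3
So the item now at position 6 started at position 3.

3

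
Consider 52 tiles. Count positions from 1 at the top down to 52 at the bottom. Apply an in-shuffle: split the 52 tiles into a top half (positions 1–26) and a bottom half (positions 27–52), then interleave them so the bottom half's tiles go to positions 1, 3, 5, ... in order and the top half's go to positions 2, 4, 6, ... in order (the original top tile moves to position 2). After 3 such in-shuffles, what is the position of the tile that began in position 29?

20

Track the tile's position through each in-shuffle:
29 → 5 → 10 → 20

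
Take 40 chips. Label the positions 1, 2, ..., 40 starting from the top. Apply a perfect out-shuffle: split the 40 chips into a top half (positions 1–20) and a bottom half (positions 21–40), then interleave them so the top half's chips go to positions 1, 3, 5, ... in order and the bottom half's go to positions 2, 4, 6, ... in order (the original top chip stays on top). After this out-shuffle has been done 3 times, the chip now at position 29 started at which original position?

24

Work backwards from position 29, undoing one out-shuffle at a time:
29 ← 15 ← 8 ← 24
So the chip now at position 29 started at position 24.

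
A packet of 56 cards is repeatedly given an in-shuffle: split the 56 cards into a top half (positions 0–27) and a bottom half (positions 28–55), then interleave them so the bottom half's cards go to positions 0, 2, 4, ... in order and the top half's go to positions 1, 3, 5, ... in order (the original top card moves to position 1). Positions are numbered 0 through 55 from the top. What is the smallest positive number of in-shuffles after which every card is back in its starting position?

The in-shuffle permutes the 56 positions with cycle lengths [2, 18, 18, 18].
Every card is home exactly when every cycle has completed a whole number of laps, i.e. after lcm(2, 18) = 18 in-shuffles.

18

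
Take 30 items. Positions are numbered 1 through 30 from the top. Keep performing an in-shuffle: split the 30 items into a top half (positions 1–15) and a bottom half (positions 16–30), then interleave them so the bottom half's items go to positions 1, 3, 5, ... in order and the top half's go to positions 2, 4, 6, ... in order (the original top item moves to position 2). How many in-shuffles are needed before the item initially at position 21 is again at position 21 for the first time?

5

Follow position 21 under repeated in-shuffles:
21 → 11 → 22 → 13 → 26 → 21
It first returns after 5 in-shuffles.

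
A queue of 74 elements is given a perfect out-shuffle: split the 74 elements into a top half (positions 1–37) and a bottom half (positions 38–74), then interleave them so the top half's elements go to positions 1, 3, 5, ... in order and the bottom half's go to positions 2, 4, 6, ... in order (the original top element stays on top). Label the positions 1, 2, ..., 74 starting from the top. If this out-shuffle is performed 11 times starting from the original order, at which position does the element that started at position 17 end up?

65

Track the element's position through each out-shuffle:
17 → 33 → 65 → 56 → 38 → 2 → 3 → 5 → 9 → 17 → 33 → 65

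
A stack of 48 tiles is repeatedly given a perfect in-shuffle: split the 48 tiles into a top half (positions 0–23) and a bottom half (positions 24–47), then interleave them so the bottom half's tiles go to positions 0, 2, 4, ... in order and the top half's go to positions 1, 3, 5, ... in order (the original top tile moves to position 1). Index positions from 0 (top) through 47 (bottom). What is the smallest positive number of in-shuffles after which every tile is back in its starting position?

The in-shuffle permutes the 48 positions with cycle lengths [3, 3, 21, 21].
Every tile is home exactly when every cycle has completed a whole number of laps, i.e. after lcm(3, 21) = 21 in-shuffles.

21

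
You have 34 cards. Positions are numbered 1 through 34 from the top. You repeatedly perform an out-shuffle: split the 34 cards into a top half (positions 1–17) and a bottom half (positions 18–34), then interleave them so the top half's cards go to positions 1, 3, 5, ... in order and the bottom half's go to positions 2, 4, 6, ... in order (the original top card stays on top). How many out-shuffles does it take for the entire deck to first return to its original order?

10

The out-shuffle permutes the 34 positions with cycle lengths [1, 1, 2, 10, 10, 10].
Every card is home exactly when every cycle has completed a whole number of laps, i.e. after lcm(1, 2, 10) = 10 out-shuffles.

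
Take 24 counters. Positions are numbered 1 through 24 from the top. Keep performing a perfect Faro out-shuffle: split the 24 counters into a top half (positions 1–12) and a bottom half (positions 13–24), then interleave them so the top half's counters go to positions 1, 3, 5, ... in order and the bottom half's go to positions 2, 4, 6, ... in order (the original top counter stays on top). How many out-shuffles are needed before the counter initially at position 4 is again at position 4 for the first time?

11

Follow position 4 under repeated out-shuffles:
4 → 7 → 13 → 2 → 3 → 5 → 9 → 17 → 10 → 19 → 14 → 4
It first returns after 11 out-shuffles.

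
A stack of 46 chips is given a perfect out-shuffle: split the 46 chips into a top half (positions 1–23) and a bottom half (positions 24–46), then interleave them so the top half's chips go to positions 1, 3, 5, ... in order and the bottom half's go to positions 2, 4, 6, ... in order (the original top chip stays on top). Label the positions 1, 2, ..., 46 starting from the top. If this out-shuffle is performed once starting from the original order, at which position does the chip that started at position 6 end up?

11

Track the chip's position through each out-shuffle:
6 → 11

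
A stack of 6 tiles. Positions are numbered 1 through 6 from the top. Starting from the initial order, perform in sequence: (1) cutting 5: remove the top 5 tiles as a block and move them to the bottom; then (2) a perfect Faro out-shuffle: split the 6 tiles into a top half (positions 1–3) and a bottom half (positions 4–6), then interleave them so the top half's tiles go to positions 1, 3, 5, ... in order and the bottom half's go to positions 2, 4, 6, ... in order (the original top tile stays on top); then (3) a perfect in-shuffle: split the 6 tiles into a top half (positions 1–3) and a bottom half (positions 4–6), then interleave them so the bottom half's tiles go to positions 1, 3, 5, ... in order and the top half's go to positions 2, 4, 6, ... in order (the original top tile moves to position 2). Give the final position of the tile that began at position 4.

1

Track the tile from position 4 forward through each operation:
  after op 1 (cut 5): 4 → 5
  after op 2 (out-shuffle): 5 → 4
  after op 3 (in-shuffle): 4 → 1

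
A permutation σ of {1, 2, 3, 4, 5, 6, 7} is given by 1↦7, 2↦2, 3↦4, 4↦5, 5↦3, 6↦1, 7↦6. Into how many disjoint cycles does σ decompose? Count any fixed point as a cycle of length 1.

Cycle decomposition: (1 7 6) (2) (3 4 5).
3 cycles.

3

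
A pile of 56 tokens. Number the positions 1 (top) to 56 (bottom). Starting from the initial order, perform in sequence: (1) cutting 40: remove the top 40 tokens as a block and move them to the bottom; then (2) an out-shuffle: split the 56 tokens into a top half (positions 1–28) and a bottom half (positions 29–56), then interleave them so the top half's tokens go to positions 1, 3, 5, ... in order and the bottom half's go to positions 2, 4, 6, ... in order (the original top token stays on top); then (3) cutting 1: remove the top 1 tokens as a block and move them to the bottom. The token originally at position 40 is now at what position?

55

Track the token from position 40 forward through each operation:
  after op 1 (cut 40): 40 → 56
  after op 2 (out-shuffle): 56 → 56
  after op 3 (cut 1): 56 → 55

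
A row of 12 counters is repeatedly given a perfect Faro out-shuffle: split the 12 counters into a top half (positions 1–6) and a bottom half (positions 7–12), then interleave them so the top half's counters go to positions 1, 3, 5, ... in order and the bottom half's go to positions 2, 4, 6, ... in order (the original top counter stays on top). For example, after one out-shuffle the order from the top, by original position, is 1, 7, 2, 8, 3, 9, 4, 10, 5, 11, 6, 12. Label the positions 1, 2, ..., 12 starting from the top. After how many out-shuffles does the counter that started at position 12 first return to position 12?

Position 12 is fixed by the out-shuffle; it is already back after 1 application.

1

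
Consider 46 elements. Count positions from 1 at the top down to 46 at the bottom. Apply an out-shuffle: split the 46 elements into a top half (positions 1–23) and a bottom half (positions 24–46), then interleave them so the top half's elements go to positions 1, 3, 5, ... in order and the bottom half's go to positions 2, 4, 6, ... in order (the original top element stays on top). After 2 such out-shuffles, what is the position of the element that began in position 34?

43

Track the element's position through each out-shuffle:
34 → 22 → 43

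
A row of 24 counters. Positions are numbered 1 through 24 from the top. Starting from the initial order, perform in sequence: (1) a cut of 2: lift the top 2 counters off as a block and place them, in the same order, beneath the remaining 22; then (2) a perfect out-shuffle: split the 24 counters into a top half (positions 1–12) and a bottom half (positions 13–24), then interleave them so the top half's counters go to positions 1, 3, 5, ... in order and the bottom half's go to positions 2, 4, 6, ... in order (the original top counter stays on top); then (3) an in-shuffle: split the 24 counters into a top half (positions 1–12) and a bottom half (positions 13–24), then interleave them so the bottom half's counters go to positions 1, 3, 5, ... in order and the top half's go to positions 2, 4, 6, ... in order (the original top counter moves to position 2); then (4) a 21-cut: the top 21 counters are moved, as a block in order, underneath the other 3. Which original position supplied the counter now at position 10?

Undo the operations in reverse order, starting from position 10:
  undo op 4 (cut 21): 10 ← 7
  undo op 3 (in-shuffle, from bottom half): 7 ← 16
  undo op 2 (out-shuffle, from bottom half): 16 ← 20
  undo op 1 (cut 2): 20 ← 22
So the counter at position 10 came from original position 22.

22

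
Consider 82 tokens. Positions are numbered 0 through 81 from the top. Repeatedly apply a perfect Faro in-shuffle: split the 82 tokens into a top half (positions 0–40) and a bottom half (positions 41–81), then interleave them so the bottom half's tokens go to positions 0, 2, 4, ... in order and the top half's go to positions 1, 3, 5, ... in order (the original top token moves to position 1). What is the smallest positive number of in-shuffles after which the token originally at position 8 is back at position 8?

82

Follow position 8 under repeated in-shuffles:
8 → 17 → 35 → 71 → 60 → 38 → 77 → 72 → ... → 8 (length 82)
It first returns after 82 in-shuffles.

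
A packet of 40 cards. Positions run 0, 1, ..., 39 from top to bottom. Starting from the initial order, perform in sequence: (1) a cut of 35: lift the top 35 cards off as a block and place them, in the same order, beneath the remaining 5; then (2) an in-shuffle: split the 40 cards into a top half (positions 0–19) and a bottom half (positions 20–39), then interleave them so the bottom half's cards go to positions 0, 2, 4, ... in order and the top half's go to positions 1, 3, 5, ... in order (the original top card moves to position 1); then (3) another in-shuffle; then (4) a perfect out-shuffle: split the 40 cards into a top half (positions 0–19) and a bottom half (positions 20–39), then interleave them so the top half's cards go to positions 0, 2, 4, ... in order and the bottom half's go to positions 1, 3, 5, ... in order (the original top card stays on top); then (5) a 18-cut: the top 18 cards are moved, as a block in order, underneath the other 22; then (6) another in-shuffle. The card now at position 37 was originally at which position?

Undo the operations in reverse order, starting from position 37:
  undo op 6 (in-shuffle, from top half): 37 ← 18
  undo op 5 (cut 18): 18 ← 36
  undo op 4 (out-shuffle, from top half): 36 ← 18
  undo op 3 (in-shuffle, from bottom half): 18 ← 29
  undo op 2 (in-shuffle, from top half): 29 ← 14
  undo op 1 (cut 35): 14 ← 9
So the card at position 37 came from original position 9.

9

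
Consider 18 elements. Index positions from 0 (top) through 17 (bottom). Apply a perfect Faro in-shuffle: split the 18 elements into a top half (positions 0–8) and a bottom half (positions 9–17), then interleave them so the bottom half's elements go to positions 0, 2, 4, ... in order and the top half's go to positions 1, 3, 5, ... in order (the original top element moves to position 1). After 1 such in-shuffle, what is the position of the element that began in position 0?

Track the element's position through each in-shuffle:
0 → 1

1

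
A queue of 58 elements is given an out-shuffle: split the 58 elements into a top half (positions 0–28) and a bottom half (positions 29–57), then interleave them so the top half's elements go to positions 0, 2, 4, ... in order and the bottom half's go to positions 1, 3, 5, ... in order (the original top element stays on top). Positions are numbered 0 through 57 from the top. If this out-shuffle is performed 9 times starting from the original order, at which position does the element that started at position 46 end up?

Track the element's position through each out-shuffle:
46 → 35 → 13 → 26 → 52 → 47 → 37 → 17 → 34 → 11

11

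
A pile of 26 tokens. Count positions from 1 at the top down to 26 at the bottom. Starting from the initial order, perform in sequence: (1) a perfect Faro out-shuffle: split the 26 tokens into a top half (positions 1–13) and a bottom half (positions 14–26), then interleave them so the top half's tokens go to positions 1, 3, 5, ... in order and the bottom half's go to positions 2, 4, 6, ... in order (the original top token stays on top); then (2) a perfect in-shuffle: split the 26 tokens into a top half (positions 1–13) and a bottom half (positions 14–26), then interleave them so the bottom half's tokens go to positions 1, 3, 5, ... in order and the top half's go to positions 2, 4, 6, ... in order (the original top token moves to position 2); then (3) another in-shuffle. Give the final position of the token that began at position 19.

Track the token from position 19 forward through each operation:
  after op 1 (out-shuffle): 19 → 12
  after op 2 (in-shuffle): 12 → 24
  after op 3 (in-shuffle): 24 → 21

21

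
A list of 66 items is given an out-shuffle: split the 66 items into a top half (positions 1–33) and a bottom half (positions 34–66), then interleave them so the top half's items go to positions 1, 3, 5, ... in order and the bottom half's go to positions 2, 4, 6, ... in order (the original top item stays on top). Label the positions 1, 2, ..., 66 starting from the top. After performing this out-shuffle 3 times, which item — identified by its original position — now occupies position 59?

Work backwards from position 59, undoing one out-shuffle at a time:
59 ← 30 ← 48 ← 57
So the item now at position 59 started at position 57.

57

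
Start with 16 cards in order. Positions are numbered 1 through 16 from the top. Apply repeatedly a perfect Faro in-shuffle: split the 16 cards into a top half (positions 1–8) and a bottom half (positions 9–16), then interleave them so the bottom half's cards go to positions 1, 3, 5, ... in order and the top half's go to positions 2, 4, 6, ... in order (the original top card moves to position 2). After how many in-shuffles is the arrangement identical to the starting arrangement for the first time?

The in-shuffle permutes the 16 positions with cycle lengths [8, 8].
Every card is home exactly when every cycle has completed a whole number of laps, i.e. after lcm(8) = 8 in-shuffles.

8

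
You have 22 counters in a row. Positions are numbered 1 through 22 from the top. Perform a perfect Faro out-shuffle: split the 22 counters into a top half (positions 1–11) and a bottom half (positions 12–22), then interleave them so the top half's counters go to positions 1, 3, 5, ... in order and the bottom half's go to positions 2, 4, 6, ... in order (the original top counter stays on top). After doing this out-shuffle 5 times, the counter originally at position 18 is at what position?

Track the counter's position through each out-shuffle:
18 → 14 → 6 → 11 → 21 → 20

20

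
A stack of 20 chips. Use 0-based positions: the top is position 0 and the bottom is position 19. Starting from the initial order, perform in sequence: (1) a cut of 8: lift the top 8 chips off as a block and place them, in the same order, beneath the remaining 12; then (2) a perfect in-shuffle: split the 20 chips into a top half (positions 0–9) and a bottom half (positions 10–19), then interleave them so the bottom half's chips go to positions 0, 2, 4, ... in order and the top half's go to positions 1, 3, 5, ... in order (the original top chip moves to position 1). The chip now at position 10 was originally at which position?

Undo the operations in reverse order, starting from position 10:
  undo op 2 (in-shuffle, from bottom half): 10 ← 15
  undo op 1 (cut 8): 15 ← 3
So the chip at position 10 came from original position 3.

3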